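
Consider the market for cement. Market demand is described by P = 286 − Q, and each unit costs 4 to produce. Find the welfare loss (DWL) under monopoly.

Perfect competition: P = MC = 4, so 286 − Q = 4 and Q = 282.
The monopolist equates marginal revenue to marginal cost: 286 − 2Q = 4, so Q = 141. From demand, P = 145.
DWL is the triangle between Q = 141 and Q = 282: ½·(282 − 141)·(145 − 4) = 9940.5.

DWL = 9940.5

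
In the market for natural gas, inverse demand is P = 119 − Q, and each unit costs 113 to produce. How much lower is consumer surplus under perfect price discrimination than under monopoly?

A monopolist chooses Q where MR = MC. MR = 119 − 2Q; setting this equal to 113 gives Q = 3 and P = 116.
CS = ½·(119 − 116)·3 = 4.5.
A perfectly discriminating monopolist sells every unit with P(Q) ≥ MC(Q), so output equals the competitive quantity Q = 6. Each buyer pays their reservation price, so CS = 0 and the firm captures all surplus.
CS = 0.
Change in consumer surplus: 0 − 4.5 = −4.5.

Consumer surplus falls by 4.5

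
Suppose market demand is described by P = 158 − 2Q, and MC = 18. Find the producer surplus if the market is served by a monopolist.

PS = 2450

The monopolist equates marginal revenue to marginal cost: 158 − 4Q = 18, so Q = 35. From demand, P = 88.
PS = (88 − 18)·35 = 2450.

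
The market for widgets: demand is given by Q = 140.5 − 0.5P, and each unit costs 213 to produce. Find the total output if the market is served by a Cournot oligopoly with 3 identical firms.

Q = 25.5

Inverting demand: P = 281 − 2Q.
With 3 symmetric Cournot firms, each firm's FOC gives 281 − 8q = 213, so q = 8.5, Q = 3·8.5 = 25.5, and P = 230.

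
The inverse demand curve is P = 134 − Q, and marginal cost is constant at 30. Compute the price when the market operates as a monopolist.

Monopoly sets MR = MC: 134 − 2Q = 30 ⇒ Q = 52, P = 134 − 52 = 82.

P = 82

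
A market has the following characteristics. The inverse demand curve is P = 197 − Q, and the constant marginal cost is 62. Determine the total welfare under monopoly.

A monopolist chooses Q where MR = MC. MR = 197 − 2Q; setting this equal to 62 gives Q = 67.5 and P = 129.5.
CS = ½·(197 − 129.5)·67.5 = 2278.125; PS = (129.5 − 62)·67.5 = 4556.25; TS = 6834.375.

TS = 6834.375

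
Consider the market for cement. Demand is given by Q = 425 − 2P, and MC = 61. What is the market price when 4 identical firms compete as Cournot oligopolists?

P = 91.3

Inverting demand: P = 212.5 − 0.5Q.
Cournot with 4 identical firms: the symmetric best-response condition is 212.5 − 2.5q = 61. Each firm produces q = 60.6, total output Q = 242.4, price P = 91.3.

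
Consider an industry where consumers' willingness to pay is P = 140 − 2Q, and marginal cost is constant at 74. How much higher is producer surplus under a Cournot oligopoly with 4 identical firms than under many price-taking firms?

PS rises by 348.48

Perfect competition: P = MC = 74, so 140 − 2Q = 74 and Q = 33.
PS = (74 − 74)·33 = 0.
In a 4-firm Cournot equilibrium, symmetry and the first-order condition give q = (140 − 74)/(10) = 6.6. So Q = 26.4 and P = 87.2.
PS = (87.2 − 74)·26.4 = 348.48.
Change in producer surplus: 348.48 − 0 = 348.48.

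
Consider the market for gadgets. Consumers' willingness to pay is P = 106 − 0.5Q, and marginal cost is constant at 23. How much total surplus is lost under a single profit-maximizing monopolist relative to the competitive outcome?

DWL = 1722.25

Competitive firms price at marginal cost: P = 23, giving Q = 166.
The monopolist equates marginal revenue to marginal cost: 106 − Q = 23, so Q = 83. From demand, P = 64.5.
DWL is the triangle between Q = 83 and Q = 166: ½·(166 − 83)·(64.5 − 23) = 1722.25.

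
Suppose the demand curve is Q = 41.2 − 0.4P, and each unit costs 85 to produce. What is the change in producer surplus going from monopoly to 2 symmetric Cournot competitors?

Inverting demand: P = 103 − 2.5Q.
Monopoly sets MR = MC: 103 − 5Q = 85 ⇒ Q = 3.6, P = 103 − 2.5·3.6 = 94.
PS = (94 − 85)·3.6 = 32.4.
Cournot with 2 identical firms: the symmetric best-response condition is 103 − 7.5q = 85. Each firm produces q = 2.4, total output Q = 4.8, price P = 91.
PS = (91 − 85)·4.8 = 28.8.
Change in producer surplus: 28.8 − 32.4 = −3.6.

PS falls by 3.6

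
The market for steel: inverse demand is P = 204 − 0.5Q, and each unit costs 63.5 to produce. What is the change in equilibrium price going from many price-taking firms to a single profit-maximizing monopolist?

Equilibrium price rises by 70.25

Perfect competition: P = MC = 63.5, so 204 − 0.5Q = 63.5 and Q = 281.
Monopoly sets MR = MC: 204 − Q = 63.5 ⇒ Q = 140.5, P = 204 − 0.5·140.5 = 133.75.
Change in equilibrium price: 133.75 − 63.5 = 70.25.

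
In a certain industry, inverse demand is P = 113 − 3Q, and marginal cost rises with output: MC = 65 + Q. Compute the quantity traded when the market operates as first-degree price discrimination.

A perfectly discriminating monopolist sells every unit with P(Q) ≥ MC(Q), so output equals the competitive quantity Q = 12. Each buyer pays their reservation price, so CS = 0 and the firm captures all surplus.

Q = 12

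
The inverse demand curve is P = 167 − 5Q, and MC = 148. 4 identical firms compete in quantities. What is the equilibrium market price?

P = 151.8

With 4 symmetric Cournot firms, each firm's FOC gives 167 − 25q = 148, so q = 0.76, Q = 4·0.76 = 3.04, and P = 151.8.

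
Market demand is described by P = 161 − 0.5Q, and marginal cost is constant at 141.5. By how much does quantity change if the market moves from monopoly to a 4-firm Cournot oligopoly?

Quantity rises by 11.7

A monopolist chooses Q where MR = MC. MR = 161 − Q; setting this equal to 141.5 gives Q = 19.5 and P = 151.25.
With 4 symmetric Cournot firms, each firm's FOC gives 161 − 2.5q = 141.5, so q = 7.8, Q = 4·7.8 = 31.2, and P = 145.4.
Change in quantity: 31.2 − 19.5 = 11.7.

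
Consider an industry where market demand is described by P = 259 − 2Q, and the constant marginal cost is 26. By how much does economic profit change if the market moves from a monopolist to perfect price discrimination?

The monopolist equates marginal revenue to marginal cost: 259 − 4Q = 26, so Q = 58.25. From demand, P = 142.5.
Profit = (142.5 − 26)·58.25 = 6786.125.
With perfect price discrimination, output is the efficient level Q = 116.5 (where demand meets MC), but every buyer pays their willingness to pay: CS = 0 and PS = total surplus.
PS equals the full surplus area, 13572.25. Profit = 13572.25 = 13572.25.
Change in economic profit: 13572.25 − 6786.125 = 6786.125.

Economic profit rises by 6786.125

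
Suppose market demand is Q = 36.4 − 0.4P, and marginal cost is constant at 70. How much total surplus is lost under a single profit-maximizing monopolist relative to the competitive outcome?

Inverting demand: P = 91 − 2.5Q.
Under competition P = MC = 70, so Q = (91 − 70)/2.5 = 8.4.
A monopolist chooses Q where MR = MC. MR = 91 − 5Q; setting this equal to 70 gives Q = 4.2 and P = 80.5.
DWL is the triangle between Q = 4.2 and Q = 8.4: ½·(8.4 − 4.2)·(80.5 − 70) = 22.05.

DWL = 22.05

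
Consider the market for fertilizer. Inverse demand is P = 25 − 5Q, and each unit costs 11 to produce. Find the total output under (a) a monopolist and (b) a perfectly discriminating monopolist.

A monopolist chooses Q where MR = MC. MR = 25 − 10Q; setting this equal to 11 gives Q = 1.4 and P = 18.
A perfectly discriminating monopolist sells every unit with P(Q) ≥ MC(Q), so output equals the competitive quantity Q = 2.8. Each buyer pays their reservation price, so CS = 0 and the firm captures all surplus.

Monopoly: Q = 1.4; Perfect PD: Q = 2.8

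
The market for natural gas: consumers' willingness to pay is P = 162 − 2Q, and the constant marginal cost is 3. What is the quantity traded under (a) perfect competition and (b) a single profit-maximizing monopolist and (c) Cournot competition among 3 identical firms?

Competition: Q = 79.5; Monopoly: Q = 39.75; Cournot: Q = 59.625

Perfect competition: P = MC = 3, so 162 − 2Q = 3 and Q = 79.5.
The monopolist equates marginal revenue to marginal cost: 162 − 4Q = 3, so Q = 39.75. From demand, P = 82.5.
In a 3-firm Cournot equilibrium, symmetry and the first-order condition give q = (162 − 3)/(8) = 19.875. So Q = 59.625 and P = 42.75.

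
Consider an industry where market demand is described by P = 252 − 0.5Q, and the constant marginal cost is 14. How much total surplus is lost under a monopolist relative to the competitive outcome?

DWL = 14161

Under competition P = MC = 14, so Q = (252 − 14)/0.5 = 476.
Monopoly sets MR = MC: 252 − Q = 14 ⇒ Q = 238, P = 252 − 0.5·238 = 133.
DWL is the triangle between Q = 238 and Q = 476: ½·(476 − 238)·(133 − 14) = 14161.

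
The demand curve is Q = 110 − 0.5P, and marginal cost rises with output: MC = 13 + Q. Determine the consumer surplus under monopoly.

Inverting demand: P = 220 − 2Q.
Monopoly sets MR = MC: 220 − 4Q = 13 + Q ⇒ Q = 41.4, P = 220 − 2·41.4 = 137.2.
CS = ½·(220 − 137.2)·41.4 = 1713.96.

CS = 1713.96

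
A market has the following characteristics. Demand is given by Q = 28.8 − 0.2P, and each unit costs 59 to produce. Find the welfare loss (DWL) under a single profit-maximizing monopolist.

DWL = 180.625

Inverting demand: P = 144 − 5Q.
Under competition P = MC = 59, so Q = (144 − 59)/5 = 17.
A monopolist chooses Q where MR = MC. MR = 144 − 10Q; setting this equal to 59 gives Q = 8.5 and P = 101.5.
DWL is the triangle between Q = 8.5 and Q = 17: ½·(17 − 8.5)·(101.5 − 59) = 180.625.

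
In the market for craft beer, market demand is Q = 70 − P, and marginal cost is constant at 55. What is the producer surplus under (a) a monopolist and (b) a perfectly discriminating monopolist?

Monopoly: PS = 56.25; Perfect PD: PS = 112.5

Inverting demand: P = 70 − Q.
Monopoly sets MR = MC: 70 − 2Q = 55 ⇒ Q = 7.5, P = 70 − 7.5 = 62.5.
PS = (62.5 − 55)·7.5 = 56.25.
A perfectly discriminating monopolist sells every unit with P(Q) ≥ MC(Q), so output equals the competitive quantity Q = 15. Each buyer pays their reservation price, so CS = 0 and the firm captures all surplus.
PS = ½·(70 − 55)·15 = 112.5.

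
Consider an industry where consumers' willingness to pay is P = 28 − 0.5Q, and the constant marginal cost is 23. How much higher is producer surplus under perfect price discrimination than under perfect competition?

PS rises by 25

Perfect competition: P = MC = 23, so 28 − 0.5Q = 23 and Q = 10.
PS = (23 − 23)·10 = 0.
Under first-degree price discrimination the firm charges each unit its demand price and produces up to where P = MC, i.e. Q = 10. Consumer surplus is zero; producer surplus equals total surplus.
PS = ½·(28 − 23)·10 = 25.
Change in producer surplus: 25 − 0 = 25.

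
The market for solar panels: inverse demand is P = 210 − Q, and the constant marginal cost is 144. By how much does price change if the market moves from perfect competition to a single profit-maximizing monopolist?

Price rises by 33

Perfect competition: P = MC = 144, so 210 − Q = 144 and Q = 66.
Monopoly sets MR = MC: 210 − 2Q = 144 ⇒ Q = 33, P = 210 − 33 = 177.
Change in price: 177 − 144 = 33.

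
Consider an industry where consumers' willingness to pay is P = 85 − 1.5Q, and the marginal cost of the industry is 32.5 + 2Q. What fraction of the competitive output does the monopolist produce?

A monopolist chooses Q where MR = MC. MR = 85 − 3Q; setting this equal to 32.5 + 2Q gives Q = 10.5 and P = 69.25.
Competitive equilibrium sets price equal to marginal cost: 85 − 1.5Q = 32.5 + 2Q, so Q = 15 and P = 62.5.
Ratio Q_m/Q_c = 10.5/15 = 0.7.

Q_m/Q_c = 0.7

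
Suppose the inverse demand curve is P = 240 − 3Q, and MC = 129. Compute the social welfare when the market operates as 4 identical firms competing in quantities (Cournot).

TS = 1971.36

With 4 symmetric Cournot firms, each firm's FOC gives 240 − 15q = 129, so q = 7.4, Q = 4·7.4 = 29.6, and P = 151.2.
CS = ½·(240 − 151.2)·29.6 = 1314.24; PS = (151.2 − 129)·29.6 = 657.12; TS = 1971.36.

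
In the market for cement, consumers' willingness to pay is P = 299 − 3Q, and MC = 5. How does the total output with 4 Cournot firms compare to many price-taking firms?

Cournot: Q = 78.4; Competition: Q = 98

In a 4-firm Cournot equilibrium, symmetry and the first-order condition give q = (299 − 5)/(15) = 19.6. So Q = 78.4 and P = 63.8.
Competitive firms price at marginal cost: P = 5, giving Q = 98.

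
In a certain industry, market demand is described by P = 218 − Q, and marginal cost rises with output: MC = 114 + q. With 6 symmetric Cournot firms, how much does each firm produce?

q_i = 13

With 6 symmetric Cournot firms, each firm's FOC gives 218 − 7q = 114 + q, so q = 13, Q = 6·13 = 78, and P = 140.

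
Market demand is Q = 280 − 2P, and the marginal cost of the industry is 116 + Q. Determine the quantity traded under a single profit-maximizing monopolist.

Inverting demand: P = 140 − 0.5Q.
Monopoly sets MR = MC: 140 − Q = 116 + Q ⇒ Q = 12, P = 140 − 0.5·12 = 134.

Q = 12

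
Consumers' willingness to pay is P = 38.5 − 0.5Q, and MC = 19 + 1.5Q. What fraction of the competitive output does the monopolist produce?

Q_m/Q_c = 0.8

A monopolist chooses Q where MR = MC. MR = 38.5 − Q; setting this equal to 19 + 1.5Q gives Q = 7.8 and P = 34.6.
Competitive equilibrium sets price equal to marginal cost: 38.5 − 0.5Q = 19 + 1.5Q, so Q = 9.75 and P = 33.625.
Ratio Q_m/Q_c = 7.8/9.75 = 0.8.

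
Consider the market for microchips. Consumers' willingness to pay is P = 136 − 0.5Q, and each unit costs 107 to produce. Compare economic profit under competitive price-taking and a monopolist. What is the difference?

Competitive firms price at marginal cost: P = 107, giving Q = 58.
Profit = (107 − 107)·58 = 0.
The monopolist equates marginal revenue to marginal cost: 136 − Q = 107, so Q = 29. From demand, P = 121.5.
Profit = (121.5 − 107)·29 = 420.5.
Change in economic profit: 420.5 − 0 = 420.5.

Economic profit rises by 420.5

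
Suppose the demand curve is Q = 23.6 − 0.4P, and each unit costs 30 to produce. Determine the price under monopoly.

Inverting demand: P = 59 − 2.5Q.
Monopoly sets MR = MC: 59 − 5Q = 30 ⇒ Q = 5.8, P = 59 − 2.5·5.8 = 44.5.

P = 44.5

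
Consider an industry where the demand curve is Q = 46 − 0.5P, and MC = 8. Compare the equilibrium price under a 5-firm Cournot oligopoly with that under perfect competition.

Inverting demand: P = 92 − 2Q.
In a 5-firm Cournot equilibrium, symmetry and the first-order condition give q = (92 − 8)/(12) = 7. So Q = 35 and P = 22.
Perfect competition: P = MC = 8, so 92 − 2Q = 8 and Q = 42.

Cournot: P = 22; Competition: P = 8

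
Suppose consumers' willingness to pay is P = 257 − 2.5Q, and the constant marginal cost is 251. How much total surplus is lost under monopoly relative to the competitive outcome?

DWL = 1.8

Under competition P = MC = 251, so Q = (257 − 251)/2.5 = 2.4.
Monopoly sets MR = MC: 257 − 5Q = 251 ⇒ Q = 1.2, P = 257 − 2.5·1.2 = 254.
DWL is the triangle between Q = 1.2 and Q = 2.4: ½·(2.4 − 1.2)·(254 − 251) = 1.8.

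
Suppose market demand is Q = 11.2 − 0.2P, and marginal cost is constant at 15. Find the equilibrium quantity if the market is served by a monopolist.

Q = 4.1

Inverting demand: P = 56 − 5Q.
Monopoly sets MR = MC: 56 − 10Q = 15 ⇒ Q = 4.1, P = 56 − 5·4.1 = 35.5.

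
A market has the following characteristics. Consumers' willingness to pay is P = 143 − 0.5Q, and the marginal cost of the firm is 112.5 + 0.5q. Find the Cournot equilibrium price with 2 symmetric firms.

In a 2-firm Cournot equilibrium, symmetry and the first-order condition give q = (143 − 112.5)/(2) = 15.25. So Q = 30.5 and P = 127.75.

P = 127.75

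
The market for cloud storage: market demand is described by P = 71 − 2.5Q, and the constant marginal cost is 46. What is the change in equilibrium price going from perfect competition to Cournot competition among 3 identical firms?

Under competition P = MC = 46, so Q = (71 − 46)/2.5 = 10.
With 3 symmetric Cournot firms, each firm's FOC gives 71 − 10q = 46, so q = 2.5, Q = 3·2.5 = 7.5, and P = 52.25.
Change in equilibrium price: 52.25 − 46 = 6.25.

Equilibrium price rises by 6.25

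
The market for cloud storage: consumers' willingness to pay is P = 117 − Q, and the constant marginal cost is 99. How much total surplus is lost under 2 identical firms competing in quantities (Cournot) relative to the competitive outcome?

Perfect competition: P = MC = 99, so 117 − Q = 99 and Q = 18.
Cournot with 2 identical firms: the symmetric best-response condition is 117 − 3q = 99. Each firm produces q = 6, total output Q = 12, price P = 105.
DWL is the triangle between Q = 12 and Q = 18: ½·(18 − 12)·(105 − 99) = 18.

DWL = 18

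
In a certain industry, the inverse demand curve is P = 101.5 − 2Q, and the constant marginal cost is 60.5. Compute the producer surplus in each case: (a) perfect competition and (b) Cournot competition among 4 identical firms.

Competitive firms price at marginal cost: P = 60.5, giving Q = 20.5.
PS = (60.5 − 60.5)·20.5 = 0.
Cournot with 4 identical firms: the symmetric best-response condition is 101.5 − 10q = 60.5. Each firm produces q = 4.1, total output Q = 16.4, price P = 68.7.
PS = (68.7 − 60.5)·16.4 = 134.48.

Competition: PS = 0; Cournot: PS = 134.48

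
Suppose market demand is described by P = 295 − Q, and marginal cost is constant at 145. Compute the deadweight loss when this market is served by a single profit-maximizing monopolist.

Perfect competition: P = MC = 145, so 295 − Q = 145 and Q = 150.
The monopolist equates marginal revenue to marginal cost: 295 − 2Q = 145, so Q = 75. From demand, P = 220.
DWL is the triangle between Q = 75 and Q = 150: ½·(150 − 75)·(220 − 145) = 2812.5.

DWL = 2812.5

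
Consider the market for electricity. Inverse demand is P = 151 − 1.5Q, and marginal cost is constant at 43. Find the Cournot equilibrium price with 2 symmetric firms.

P = 79

In a 2-firm Cournot equilibrium, symmetry and the first-order condition give q = (151 − 43)/(4.5) = 24. So Q = 48 and P = 79.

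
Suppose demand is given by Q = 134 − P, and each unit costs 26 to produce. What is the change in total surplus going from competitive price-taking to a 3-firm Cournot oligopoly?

Total surplus falls by 364.5

Inverting demand: P = 134 − Q.
Under competition P = MC = 26, so Q = (134 − 26)/1 = 108.
CS = ½·(134 − 26)·108 = 5832; PS = (26 − 26)·108 = 0; TS = 5832.
Cournot with 3 identical firms: the symmetric best-response condition is 134 − 4q = 26. Each firm produces q = 27, total output Q = 81, price P = 53.
CS = ½·(134 − 53)·81 = 3280.5; PS = (53 − 26)·81 = 2187; TS = 5467.5.
Change in total surplus: 5467.5 − 5832 = −364.5.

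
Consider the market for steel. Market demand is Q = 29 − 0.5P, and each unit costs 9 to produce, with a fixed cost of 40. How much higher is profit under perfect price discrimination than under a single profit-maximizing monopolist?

Inverting demand: P = 58 − 2Q.
Monopoly sets MR = MC: 58 − 4Q = 9 ⇒ Q = 12.25, P = 58 − 2·12.25 = 33.5.
Profit = (33.5 − 9)·12.25 − 40 = 260.125.
A perfectly discriminating monopolist sells every unit with P(Q) ≥ MC(Q), so output equals the competitive quantity Q = 24.5. Each buyer pays their reservation price, so CS = 0 and the firm captures all surplus.
PS equals the full surplus area, 600.25. Profit = 600.25 − 40 = 560.25.
Change in profit: 560.25 − 260.125 = 300.125.

Profit rises by 300.125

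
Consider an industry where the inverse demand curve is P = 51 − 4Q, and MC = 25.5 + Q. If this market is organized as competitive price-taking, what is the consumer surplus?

CS = 52.02

Competitive equilibrium sets price equal to marginal cost: 51 − 4Q = 25.5 + Q, so Q = 5.1 and P = 30.6.
CS = ½·(51 − 30.6)·5.1 = 52.02.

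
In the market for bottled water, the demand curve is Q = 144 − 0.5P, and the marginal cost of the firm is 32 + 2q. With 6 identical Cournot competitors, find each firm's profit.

π_i = 768

Inverting demand: P = 288 − 2Q.
With 6 symmetric Cournot firms, each firm's FOC gives 288 − 14q = 32 + 2q, so q = 16, Q = 6·16 = 96, and P = 96.
Each firm's profit = 96·16 − (32·16 + ½·2·16²) = 768.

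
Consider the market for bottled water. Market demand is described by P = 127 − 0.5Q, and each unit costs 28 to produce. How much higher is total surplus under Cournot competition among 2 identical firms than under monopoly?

Total surplus rises by 1361.25

The monopolist equates marginal revenue to marginal cost: 127 − Q = 28, so Q = 99. From demand, P = 77.5.
CS = ½·(127 − 77.5)·99 = 2450.25; PS = (77.5 − 28)·99 = 4900.5; TS = 7350.75.
In a 2-firm Cournot equilibrium, symmetry and the first-order condition give q = (127 − 28)/(1.5) = 66. So Q = 132 and P = 61.
CS = ½·(127 − 61)·132 = 4356; PS = (61 − 28)·132 = 4356; TS = 8712.
Change in total surplus: 8712 − 7350.75 = 1361.25.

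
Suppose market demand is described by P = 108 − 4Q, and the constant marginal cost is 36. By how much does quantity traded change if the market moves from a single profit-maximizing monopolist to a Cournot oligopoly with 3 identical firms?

Q rises by 4.5

Monopoly sets MR = MC: 108 − 8Q = 36 ⇒ Q = 9, P = 108 − 4·9 = 72.
With 3 symmetric Cournot firms, each firm's FOC gives 108 − 16q = 36, so q = 4.5, Q = 3·4.5 = 13.5, and P = 54.
Change in quantity traded: 13.5 − 9 = 4.5.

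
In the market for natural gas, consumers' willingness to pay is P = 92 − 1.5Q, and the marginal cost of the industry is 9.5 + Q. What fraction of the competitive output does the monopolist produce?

Q_m/Q_c = 0.625

A monopolist chooses Q where MR = MC. MR = 92 − 3Q; setting this equal to 9.5 + Q gives Q = 20.625 and P = 977/16.
Competitive equilibrium sets price equal to marginal cost: 92 − 1.5Q = 9.5 + Q, so Q = 33 and P = 42.5.
Ratio Q_m/Q_c = 20.625/33 = 0.625.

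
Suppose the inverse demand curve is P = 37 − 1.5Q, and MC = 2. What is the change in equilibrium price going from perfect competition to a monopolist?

Equilibrium price rises by 17.5

Competitive firms price at marginal cost: P = 2, giving Q = 70/3.
A monopolist chooses Q where MR = MC. MR = 37 − 3Q; setting this equal to 2 gives Q = 35/3 and P = 19.5.
Change in equilibrium price: 19.5 − 2 = 17.5.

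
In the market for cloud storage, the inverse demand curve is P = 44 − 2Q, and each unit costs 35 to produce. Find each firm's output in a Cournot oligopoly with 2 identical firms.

In a 2-firm Cournot equilibrium, symmetry and the first-order condition give q = (44 − 35)/(6) = 1.5. So Q = 3 and P = 38.

q_i = 1.5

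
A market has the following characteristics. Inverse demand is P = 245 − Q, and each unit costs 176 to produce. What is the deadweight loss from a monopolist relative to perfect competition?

Perfect competition: P = MC = 176, so 245 − Q = 176 and Q = 69.
A monopolist chooses Q where MR = MC. MR = 245 − 2Q; setting this equal to 176 gives Q = 34.5 and P = 210.5.
DWL is the triangle between Q = 34.5 and Q = 69: ½·(69 − 34.5)·(210.5 − 176) = 595.125.

DWL = 595.125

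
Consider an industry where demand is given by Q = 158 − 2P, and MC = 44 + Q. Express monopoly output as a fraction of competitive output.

Q_m/Q_c = 0.75

Inverting demand: P = 79 − 0.5Q.
The monopolist equates marginal revenue to marginal cost: 79 − Q = 44 + Q, so Q = 17.5. From demand, P = 70.25.
Under competition P = MC: 79 − 0.5Q = 44 + Q ⇒ Q = 70/3, P = 202/3.
Ratio Q_m/Q_c = 17.5/(70/3) = 0.75.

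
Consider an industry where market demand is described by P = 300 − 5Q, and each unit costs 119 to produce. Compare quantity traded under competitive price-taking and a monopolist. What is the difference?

Under competition P = MC = 119, so Q = (300 − 119)/5 = 36.2.
Monopoly sets MR = MC: 300 − 10Q = 119 ⇒ Q = 18.1, P = 300 − 5·18.1 = 209.5.
Change in quantity traded: 18.1 − 36.2 = −18.1.

Quantity traded falls by 18.1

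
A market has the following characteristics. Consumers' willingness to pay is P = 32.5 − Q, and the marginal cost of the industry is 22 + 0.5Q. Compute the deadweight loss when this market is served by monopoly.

Under competition P = MC: 32.5 − Q = 22 + 0.5Q ⇒ Q = 7, P = 25.5.
Monopoly sets MR = MC: 32.5 − 2Q = 22 + 0.5Q ⇒ Q = 4.2, P = 32.5 − 4.2 = 28.3.
CS = ½·(32.5 − 25.5)·7 = 24.5; PS = (25.5·7 − 22·7 − ½·0.5·7²) = 12.25; TS = 36.75.
CS = ½·(32.5 − 28.3)·4.2 = 8.82; PS = (28.3·4.2 − 22·4.2 − ½·0.5·4.2²) = 22.05; TS = 30.87.
DWL = 36.75 − 30.87 = 5.88.

DWL = 5.88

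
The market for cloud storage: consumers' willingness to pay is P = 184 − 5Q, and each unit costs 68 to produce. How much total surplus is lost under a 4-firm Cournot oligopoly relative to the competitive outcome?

Under competition P = MC = 68, so Q = (184 − 68)/5 = 23.2.
Cournot with 4 identical firms: the symmetric best-response condition is 184 − 25q = 68. Each firm produces q = 4.64, total output Q = 18.56, price P = 91.2.
DWL is the triangle between Q = 18.56 and Q = 23.2: ½·(23.2 − 18.56)·(91.2 − 68) = 53.824.

DWL = 53.824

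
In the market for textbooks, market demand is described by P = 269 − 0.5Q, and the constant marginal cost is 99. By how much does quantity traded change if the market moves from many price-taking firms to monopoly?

Quantity traded falls by 170

Perfect competition: P = MC = 99, so 269 − 0.5Q = 99 and Q = 340.
A monopolist chooses Q where MR = MC. MR = 269 − Q; setting this equal to 99 gives Q = 170 and P = 184.
Change in quantity traded: 170 − 340 = −170.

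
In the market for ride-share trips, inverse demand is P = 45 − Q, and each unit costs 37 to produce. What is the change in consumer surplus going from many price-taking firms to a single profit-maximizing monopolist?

Perfect competition: P = MC = 37, so 45 − Q = 37 and Q = 8.
CS = ½·(45 − 37)·8 = 32.
The monopolist equates marginal revenue to marginal cost: 45 − 2Q = 37, so Q = 4. From demand, P = 41.
CS = ½·(45 − 41)·4 = 8.
Change in consumer surplus: 8 − 32 = −24.

CS falls by 24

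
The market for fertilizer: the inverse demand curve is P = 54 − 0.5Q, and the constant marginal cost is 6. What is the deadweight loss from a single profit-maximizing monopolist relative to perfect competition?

DWL = 576

Competitive firms price at marginal cost: P = 6, giving Q = 96.
The monopolist equates marginal revenue to marginal cost: 54 − Q = 6, so Q = 48. From demand, P = 30.
DWL is the triangle between Q = 48 and Q = 96: ½·(96 − 48)·(30 − 6) = 576.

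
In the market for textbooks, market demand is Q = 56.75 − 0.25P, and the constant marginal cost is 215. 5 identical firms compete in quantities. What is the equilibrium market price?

P = 217

Inverting demand: P = 227 − 4Q.
With 5 symmetric Cournot firms, each firm's FOC gives 227 − 24q = 215, so q = 0.5, Q = 5·0.5 = 2.5, and P = 217.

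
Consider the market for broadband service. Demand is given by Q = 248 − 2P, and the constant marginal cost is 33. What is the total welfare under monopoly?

Inverting demand: P = 124 − 0.5Q.
Monopoly sets MR = MC: 124 − Q = 33 ⇒ Q = 91, P = 124 − 0.5·91 = 78.5.
CS = ½·(124 − 78.5)·91 = 2070.25; PS = (78.5 − 33)·91 = 4140.5; TS = 6210.75.

TS = 6210.75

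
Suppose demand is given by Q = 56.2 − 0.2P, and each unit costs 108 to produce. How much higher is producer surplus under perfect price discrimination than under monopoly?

Producer surplus rises by 1496.45

Inverting demand: P = 281 − 5Q.
A monopolist chooses Q where MR = MC. MR = 281 − 10Q; setting this equal to 108 gives Q = 17.3 and P = 194.5.
PS = (194.5 − 108)·17.3 = 1496.45.
A perfectly discriminating monopolist sells every unit with P(Q) ≥ MC(Q), so output equals the competitive quantity Q = 34.6. Each buyer pays their reservation price, so CS = 0 and the firm captures all surplus.
PS = ½·(281 − 108)·34.6 = 2992.9.
Change in producer surplus: 2992.9 − 1496.45 = 1496.45.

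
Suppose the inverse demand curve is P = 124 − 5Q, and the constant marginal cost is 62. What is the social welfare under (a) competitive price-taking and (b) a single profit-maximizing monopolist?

Competitive firms price at marginal cost: P = 62, giving Q = 12.4.
CS = ½·(124 − 62)·12.4 = 384.4; PS = (62 − 62)·12.4 = 0; TS = 384.4.
The monopolist equates marginal revenue to marginal cost: 124 − 10Q = 62, so Q = 6.2. From demand, P = 93.
CS = ½·(124 − 93)·6.2 = 96.1; PS = (93 − 62)·6.2 = 192.2; TS = 288.3.

Competition: TS = 384.4; Monopoly: TS = 288.3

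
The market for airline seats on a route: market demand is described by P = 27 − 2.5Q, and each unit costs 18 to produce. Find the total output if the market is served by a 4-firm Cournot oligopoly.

In a 4-firm Cournot equilibrium, symmetry and the first-order condition give q = (27 − 18)/(12.5) = 0.72. So Q = 2.88 and P = 19.8.

Q = 2.88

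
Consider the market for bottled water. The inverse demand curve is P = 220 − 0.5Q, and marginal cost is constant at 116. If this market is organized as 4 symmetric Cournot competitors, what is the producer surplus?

PS = 3461.12

With 4 symmetric Cournot firms, each firm's FOC gives 220 − 2.5q = 116, so q = 41.6, Q = 4·41.6 = 166.4, and P = 136.8.
PS = (136.8 − 116)·166.4 = 3461.12.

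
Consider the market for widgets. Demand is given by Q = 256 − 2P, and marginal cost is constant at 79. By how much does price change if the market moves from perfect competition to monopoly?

Inverting demand: P = 128 − 0.5Q.
Under competition P = MC = 79, so Q = (128 − 79)/0.5 = 98.
Monopoly sets MR = MC: 128 − Q = 79 ⇒ Q = 49, P = 128 − 0.5·49 = 103.5.
Change in price: 103.5 − 79 = 24.5.

P rises by 24.5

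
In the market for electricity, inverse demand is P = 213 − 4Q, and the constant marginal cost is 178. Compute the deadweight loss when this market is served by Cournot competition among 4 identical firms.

Competitive firms price at marginal cost: P = 178, giving Q = 8.75.
Cournot with 4 identical firms: the symmetric best-response condition is 213 − 20q = 178. Each firm produces q = 1.75, total output Q = 7, price P = 185.
DWL is the triangle between Q = 7 and Q = 8.75: ½·(8.75 − 7)·(185 − 178) = 6.125.

DWL = 6.125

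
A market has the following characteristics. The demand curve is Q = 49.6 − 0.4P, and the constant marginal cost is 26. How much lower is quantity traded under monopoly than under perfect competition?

Inverting demand: P = 124 − 2.5Q.
Competitive firms price at marginal cost: P = 26, giving Q = 39.2.
Monopoly sets MR = MC: 124 − 5Q = 26 ⇒ Q = 19.6, P = 124 − 2.5·19.6 = 75.
Change in quantity traded: 19.6 − 39.2 = −19.6.

Quantity traded falls by 19.6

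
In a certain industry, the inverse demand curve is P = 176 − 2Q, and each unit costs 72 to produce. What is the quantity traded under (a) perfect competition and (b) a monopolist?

Perfect competition: P = MC = 72, so 176 − 2Q = 72 and Q = 52.
A monopolist chooses Q where MR = MC. MR = 176 − 4Q; setting this equal to 72 gives Q = 26 and P = 124.

Competition: Q = 52; Monopoly: Q = 26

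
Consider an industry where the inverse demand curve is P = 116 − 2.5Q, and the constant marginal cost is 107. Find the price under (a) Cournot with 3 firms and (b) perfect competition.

Cournot with 3 identical firms: the symmetric best-response condition is 116 − 10q = 107. Each firm produces q = 0.9, total output Q = 2.7, price P = 109.25.
Competitive firms price at marginal cost: P = 107, giving Q = 3.6.

Cournot: P = 109.25; Competition: P = 107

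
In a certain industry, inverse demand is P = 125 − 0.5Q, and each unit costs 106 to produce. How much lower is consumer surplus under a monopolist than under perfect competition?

Perfect competition: P = MC = 106, so 125 − 0.5Q = 106 and Q = 38.
CS = ½·(125 − 106)·38 = 361.
The monopolist equates marginal revenue to marginal cost: 125 − Q = 106, so Q = 19. From demand, P = 115.5.
CS = ½·(125 − 115.5)·19 = 90.25.
Change in consumer surplus: 90.25 − 361 = −270.75.

CS falls by 270.75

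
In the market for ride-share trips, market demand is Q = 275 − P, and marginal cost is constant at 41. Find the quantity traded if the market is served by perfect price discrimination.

Inverting demand: P = 275 − Q.
Under first-degree price discrimination the firm charges each unit its demand price and produces up to where P = MC, i.e. Q = 234. Consumer surplus is zero; producer surplus equals total surplus.

Q = 234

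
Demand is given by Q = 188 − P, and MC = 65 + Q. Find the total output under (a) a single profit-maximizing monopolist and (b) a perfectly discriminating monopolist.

Monopoly: Q = 41; Perfect PD: Q = 61.5

Inverting demand: P = 188 − Q.
The monopolist equates marginal revenue to marginal cost: 188 − 2Q = 65 + Q, so Q = 41. From demand, P = 147.
A perfectly discriminating monopolist sells every unit with P(Q) ≥ MC(Q), so output equals the competitive quantity Q = 61.5. Each buyer pays their reservation price, so CS = 0 and the firm captures all surplus.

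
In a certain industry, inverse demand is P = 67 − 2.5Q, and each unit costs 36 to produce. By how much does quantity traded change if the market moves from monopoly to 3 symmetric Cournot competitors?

Quantity traded rises by 3.1

The monopolist equates marginal revenue to marginal cost: 67 − 5Q = 36, so Q = 6.2. From demand, P = 51.5.
With 3 symmetric Cournot firms, each firm's FOC gives 67 − 10q = 36, so q = 3.1, Q = 3·3.1 = 9.3, and P = 43.75.
Change in quantity traded: 9.3 − 6.2 = 3.1.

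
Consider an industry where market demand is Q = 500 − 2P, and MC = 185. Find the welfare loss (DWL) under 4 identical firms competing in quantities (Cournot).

DWL = 169

Inverting demand: P = 250 − 0.5Q.
Competitive firms price at marginal cost: P = 185, giving Q = 130.
In a 4-firm Cournot equilibrium, symmetry and the first-order condition give q = (250 − 185)/(2.5) = 26. So Q = 104 and P = 198.
DWL is the triangle between Q = 104 and Q = 130: ½·(130 − 104)·(198 − 185) = 169.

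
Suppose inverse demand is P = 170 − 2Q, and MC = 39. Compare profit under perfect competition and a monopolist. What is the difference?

Profit rises by 2145.125

Under competition P = MC = 39, so Q = (170 − 39)/2 = 65.5.
Profit = (39 − 39)·65.5 = 0.
Monopoly sets MR = MC: 170 − 4Q = 39 ⇒ Q = 32.75, P = 170 − 2·32.75 = 104.5.
Profit = (104.5 − 39)·32.75 = 2145.125.
Change in profit: 2145.125 − 0 = 2145.125.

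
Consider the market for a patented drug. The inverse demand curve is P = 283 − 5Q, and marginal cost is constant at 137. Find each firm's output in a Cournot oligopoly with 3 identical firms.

With 3 symmetric Cournot firms, each firm's FOC gives 283 − 20q = 137, so q = 7.3, Q = 3·7.3 = 21.9, and P = 173.5.

q_i = 7.3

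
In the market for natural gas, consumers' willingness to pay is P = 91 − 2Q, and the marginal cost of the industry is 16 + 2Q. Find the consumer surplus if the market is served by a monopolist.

CS = 156.25

The monopolist equates marginal revenue to marginal cost: 91 − 4Q = 16 + 2Q, so Q = 12.5. From demand, P = 66.
CS = ½·(91 − 66)·12.5 = 156.25.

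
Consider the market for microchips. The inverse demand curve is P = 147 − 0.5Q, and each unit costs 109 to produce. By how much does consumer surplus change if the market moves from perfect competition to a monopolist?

CS falls by 1083

Under competition P = MC = 109, so Q = (147 − 109)/0.5 = 76.
CS = ½·(147 − 109)·76 = 1444.
The monopolist equates marginal revenue to marginal cost: 147 − Q = 109, so Q = 38. From demand, P = 128.
CS = ½·(147 − 128)·38 = 361.
Change in consumer surplus: 361 − 1444 = −1083.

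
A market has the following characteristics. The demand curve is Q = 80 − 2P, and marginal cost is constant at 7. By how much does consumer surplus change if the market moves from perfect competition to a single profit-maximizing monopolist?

Inverting demand: P = 40 − 0.5Q.
Competitive firms price at marginal cost: P = 7, giving Q = 66.
CS = ½·(40 − 7)·66 = 1089.
A monopolist chooses Q where MR = MC. MR = 40 − Q; setting this equal to 7 gives Q = 33 and P = 23.5.
CS = ½·(40 − 23.5)·33 = 272.25.
Change in consumer surplus: 272.25 − 1089 = −816.75.

Consumer surplus falls by 816.75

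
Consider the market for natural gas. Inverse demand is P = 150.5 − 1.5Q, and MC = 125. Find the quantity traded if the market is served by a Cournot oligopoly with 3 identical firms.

Q = 12.75

With 3 symmetric Cournot firms, each firm's FOC gives 150.5 − 6q = 125, so q = 4.25, Q = 3·4.25 = 12.75, and P = 131.375.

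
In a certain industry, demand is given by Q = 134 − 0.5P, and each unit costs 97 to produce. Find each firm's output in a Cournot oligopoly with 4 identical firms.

Inverting demand: P = 268 − 2Q.
Cournot with 4 identical firms: the symmetric best-response condition is 268 − 10q = 97. Each firm produces q = 17.1, total output Q = 68.4, price P = 131.2.

q_i = 17.1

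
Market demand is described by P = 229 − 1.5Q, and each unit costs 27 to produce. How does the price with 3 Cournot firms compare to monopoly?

Cournot with 3 identical firms: the symmetric best-response condition is 229 − 6q = 27. Each firm produces q = 101/3, total output Q = 101, price P = 77.5.
The monopolist equates marginal revenue to marginal cost: 229 − 3Q = 27, so Q = 202/3. From demand, P = 128.

Cournot: P = 77.5; Monopoly: P = 128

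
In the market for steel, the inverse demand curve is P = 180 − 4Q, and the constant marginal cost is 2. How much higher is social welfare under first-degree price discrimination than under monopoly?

Monopoly sets MR = MC: 180 − 8Q = 2 ⇒ Q = 22.25, P = 180 − 4·22.25 = 91.
CS = ½·(180 − 91)·22.25 = 990.125; PS = (91 − 2)·22.25 = 1980.25; TS = 2970.375.
With perfect price discrimination, output is the efficient level Q = 44.5 (where demand meets MC), but every buyer pays their willingness to pay: CS = 0 and PS = total surplus.
TS = 3960.5 (equal to competitive TS).
Change in social welfare: 3960.5 − 2970.375 = 990.125.

TS rises by 990.125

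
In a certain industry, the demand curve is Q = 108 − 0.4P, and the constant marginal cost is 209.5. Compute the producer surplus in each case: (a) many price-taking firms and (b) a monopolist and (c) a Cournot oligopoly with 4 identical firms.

Inverting demand: P = 270 − 2.5Q.
Competitive firms price at marginal cost: P = 209.5, giving Q = 24.2.
PS = (209.5 − 209.5)·24.2 = 0.
A monopolist chooses Q where MR = MC. MR = 270 − 5Q; setting this equal to 209.5 gives Q = 12.1 and P = 239.75.
PS = (239.75 − 209.5)·12.1 = 366.025.
With 4 symmetric Cournot firms, each firm's FOC gives 270 − 12.5q = 209.5, so q = 4.84, Q = 4·4.84 = 19.36, and P = 221.6.
PS = (221.6 − 209.5)·19.36 = 234.256.

Competition: PS = 0; Monopoly: PS = 366.025; Cournot: PS = 234.256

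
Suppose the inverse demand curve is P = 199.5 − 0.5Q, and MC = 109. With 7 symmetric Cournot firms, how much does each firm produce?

q_i = 22.625

In a 7-firm Cournot equilibrium, symmetry and the first-order condition give q = (199.5 − 109)/(4) = 22.625. So Q = 158.375 and P = 1925/16.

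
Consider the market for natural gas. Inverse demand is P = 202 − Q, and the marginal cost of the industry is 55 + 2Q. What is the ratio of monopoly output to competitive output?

Monopoly sets MR = MC: 202 − 2Q = 55 + 2Q ⇒ Q = 36.75, P = 202 − 36.75 = 165.25.
Under competition P = MC: 202 − Q = 55 + 2Q ⇒ Q = 49, P = 153.
Ratio Q_m/Q_c = 36.75/49 = 0.75.

Q_m/Q_c = 0.75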